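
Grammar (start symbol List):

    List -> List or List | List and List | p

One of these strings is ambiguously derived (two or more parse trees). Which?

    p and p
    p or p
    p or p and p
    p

p or p and p

p and p: 1 tree
p or p: 1 tree
p or p and p: 2 trees
p: 1 tree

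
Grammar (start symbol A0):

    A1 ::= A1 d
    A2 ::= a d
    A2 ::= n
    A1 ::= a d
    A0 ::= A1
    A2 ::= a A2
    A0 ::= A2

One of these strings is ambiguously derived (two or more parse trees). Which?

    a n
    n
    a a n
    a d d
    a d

a n: 1 tree
n: 1 tree
a a n: 1 tree
a d d: 1 tree
a d: 2 trees

a d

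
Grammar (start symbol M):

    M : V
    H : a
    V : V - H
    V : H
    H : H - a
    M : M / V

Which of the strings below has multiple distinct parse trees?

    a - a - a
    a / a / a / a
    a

a - a - a: 4 trees
a / a / a / a: 1 tree
a: 1 tree

a - a - a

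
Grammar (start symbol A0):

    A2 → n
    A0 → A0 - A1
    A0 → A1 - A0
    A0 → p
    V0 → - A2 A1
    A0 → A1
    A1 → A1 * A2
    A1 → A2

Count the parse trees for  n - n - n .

4

Parse trees for n - n - n:
  [A0 [A0 [A0 [A1 [A2 n]]] - [A1 [A2 n]]] - [A1 [A2 n]]]
  [A0 [A0 [A1 [A2 n]] - [A0 [A1 [A2 n]]]] - [A1 [A2 n]]]
  [A0 [A1 [A2 n]] - [A0 [A0 [A1 [A2 n]]] - [A1 [A2 n]]]]
  [A0 [A1 [A2 n]] - [A0 [A1 [A2 n]] - [A0 [A1 [A2 n]]]]]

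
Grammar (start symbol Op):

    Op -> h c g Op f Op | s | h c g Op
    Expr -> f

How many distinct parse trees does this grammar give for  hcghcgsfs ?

2

Parse trees for hcghcgsfs:
  [Op h c g [Op h c g [Op s]] f [Op s]]
  [Op h c g [Op h c g [Op s] f [Op s]]]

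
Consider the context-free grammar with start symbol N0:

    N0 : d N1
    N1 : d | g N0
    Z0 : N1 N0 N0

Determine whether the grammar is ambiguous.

Only N0, N1 are reachable from N0; ignoring the rest: Each reachable nonterminal has at most one production per leading terminal, and all productions are right-linear; the derivation is determined token-by-token.

Unambiguous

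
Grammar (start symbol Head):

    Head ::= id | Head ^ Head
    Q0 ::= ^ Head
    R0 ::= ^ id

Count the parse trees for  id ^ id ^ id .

2

Parse trees for id ^ id ^ id:
  [Head [Head id] ^ [Head [Head id] ^ [Head id]]]
  [Head [Head [Head id] ^ [Head id]] ^ [Head id]]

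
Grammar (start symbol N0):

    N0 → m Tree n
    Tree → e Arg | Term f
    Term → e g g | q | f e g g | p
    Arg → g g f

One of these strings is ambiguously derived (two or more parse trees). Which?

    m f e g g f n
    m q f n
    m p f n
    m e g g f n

m e g g f n

m f e g g f n: 1 tree
m q f n: 1 tree
m p f n: 1 tree
m e g g f n: 2 trees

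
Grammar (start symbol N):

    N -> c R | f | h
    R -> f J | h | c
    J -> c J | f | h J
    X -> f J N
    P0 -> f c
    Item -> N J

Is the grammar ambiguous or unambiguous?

(X, P0, Item are unreachable from N, so their rules don't affect L(N).) Each reachable nonterminal has at most one production per leading terminal, and all productions are right-linear; the derivation is determined token-by-token.

Unambiguous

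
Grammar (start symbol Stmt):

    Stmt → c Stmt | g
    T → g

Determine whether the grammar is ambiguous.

Unambiguous

Only Stmt is reachable from Stmt; ignoring the rest: Each reachable nonterminal has at most one production per leading terminal, and all productions are right-linear; the derivation is determined token-by-token.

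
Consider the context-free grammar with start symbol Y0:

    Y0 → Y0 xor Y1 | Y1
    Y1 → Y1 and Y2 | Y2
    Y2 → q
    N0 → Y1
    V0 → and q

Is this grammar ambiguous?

Only Y0, Y1, Y2 are reachable from Y0; ignoring the rest: This is a standard precedence ladder (Y0 over Y1 over Y2), with each level left-recursive on its own operator ('xor' at Y0, 'and' at Y1). That structure is LR(1), hence unambiguous.

Unambiguous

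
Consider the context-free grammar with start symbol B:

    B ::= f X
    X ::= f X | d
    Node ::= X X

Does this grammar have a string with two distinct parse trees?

Unambiguous

Only B, X are reachable from B; ignoring the rest: The reachable rules are right-linear with at most one rule per (nonterminal, next-terminal) pair. Each input token forces the next rule, so parsing is deterministic.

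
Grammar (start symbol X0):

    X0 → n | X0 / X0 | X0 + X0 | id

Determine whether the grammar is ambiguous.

Witness: id + id + id

Derivation 1: X0 ⇒ X0 + X0 ⇒ X0 + X0 + X0 ⇒ id + X0 + X0 ⇒ id + id + X0 ⇒ id + id + id
Derivation 2: X0 ⇒ X0 + X0 ⇒ id + X0 ⇒ id + X0 + X0 ⇒ id + id + X0 ⇒ id + id + id

Two distinct leftmost derivations for the same string.

Ambiguous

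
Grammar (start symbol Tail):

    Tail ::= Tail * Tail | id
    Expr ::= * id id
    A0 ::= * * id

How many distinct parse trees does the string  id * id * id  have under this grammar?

2

Parse trees for id * id * id:
  [Tail [Tail id] * [Tail [Tail id] * [Tail id]]]
  [Tail [Tail [Tail id] * [Tail id]] * [Tail id]]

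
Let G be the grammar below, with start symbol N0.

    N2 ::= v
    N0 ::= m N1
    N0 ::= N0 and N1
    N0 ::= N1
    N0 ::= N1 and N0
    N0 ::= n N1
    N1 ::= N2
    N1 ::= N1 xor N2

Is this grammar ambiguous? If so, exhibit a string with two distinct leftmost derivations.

Ambiguous

Witness: v and v

Derivation 1: N0 ⇒ N0 and N1 ⇒ N1 and N1 ⇒ N2 and N1 ⇒ v and N1 ⇒ v and N2 ⇒ v and v
Derivation 2: N0 ⇒ N1 and N0 ⇒ N2 and N0 ⇒ v and N0 ⇒ v and N1 ⇒ v and N2 ⇒ v and v

Two distinct leftmost derivations for the same string.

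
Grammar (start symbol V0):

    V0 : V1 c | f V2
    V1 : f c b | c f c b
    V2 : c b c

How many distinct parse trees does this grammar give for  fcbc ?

Parse trees for fcbc:
  [V0 [V1 f c b] c]
  [V0 f [V2 c b c]]

2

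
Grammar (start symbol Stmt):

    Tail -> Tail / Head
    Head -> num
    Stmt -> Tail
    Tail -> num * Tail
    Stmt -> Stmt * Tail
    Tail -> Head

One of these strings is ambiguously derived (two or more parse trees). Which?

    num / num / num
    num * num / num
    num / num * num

num / num / num: 1 tree
num * num / num: 3 trees
num / num * num: 1 tree

num * num / num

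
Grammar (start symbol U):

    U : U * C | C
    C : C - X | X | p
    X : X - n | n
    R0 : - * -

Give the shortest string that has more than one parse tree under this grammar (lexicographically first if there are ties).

length 1: no string has ≥2 trees
length 3: n - n has 2 parse trees

Two derivations of n - n:
  U ⇒ C ⇒ C - X ⇒ X - X ⇒ n - X ⇒ n - n
  U ⇒ C ⇒ X ⇒ X - n ⇒ n - n

n - n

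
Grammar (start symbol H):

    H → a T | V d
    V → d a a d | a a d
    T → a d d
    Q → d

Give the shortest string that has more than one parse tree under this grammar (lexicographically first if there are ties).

a a d d

length 4: a a d d has 2 parse trees

Two derivations of a a d d:
  H ⇒ a T ⇒ a a d d
  H ⇒ V d ⇒ a a d d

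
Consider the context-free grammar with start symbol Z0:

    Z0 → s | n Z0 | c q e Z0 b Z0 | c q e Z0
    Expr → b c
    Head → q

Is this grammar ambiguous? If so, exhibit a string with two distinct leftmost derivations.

Witness: c q e c q e s b s

Derivation 1: Z0 ⇒ c q e Z0 b Z0 ⇒ c q e c q e Z0 b Z0 ⇒ c q e c q e s b Z0 ⇒ c q e c q e s b s
Derivation 2: Z0 ⇒ c q e Z0 ⇒ c q e c q e Z0 b Z0 ⇒ c q e c q e s b Z0 ⇒ c q e c q e s b s

Two distinct leftmost derivations for the same string.

Ambiguous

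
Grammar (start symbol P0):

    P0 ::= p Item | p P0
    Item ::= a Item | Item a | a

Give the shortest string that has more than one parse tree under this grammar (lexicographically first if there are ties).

p a a

length 2: no string has ≥2 trees
length 3: p a a has 2 parse trees

Two derivations of p a a:
  P0 ⇒ p Item ⇒ p a Item ⇒ p a a
  P0 ⇒ p Item ⇒ p Item a ⇒ p a a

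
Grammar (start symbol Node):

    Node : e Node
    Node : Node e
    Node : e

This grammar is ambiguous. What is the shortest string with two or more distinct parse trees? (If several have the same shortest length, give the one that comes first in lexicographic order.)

e e

length 1: no string has ≥2 trees
length 2: e e has 2 parse trees

Two derivations of e e:
  Node ⇒ e Node ⇒ e e
  Node ⇒ Node e ⇒ e e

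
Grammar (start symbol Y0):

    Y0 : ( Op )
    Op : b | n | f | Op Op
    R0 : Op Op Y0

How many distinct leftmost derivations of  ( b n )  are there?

1

Parse trees for ( b n ):
  [Y0 ( [Op [Op b] [Op n]] )]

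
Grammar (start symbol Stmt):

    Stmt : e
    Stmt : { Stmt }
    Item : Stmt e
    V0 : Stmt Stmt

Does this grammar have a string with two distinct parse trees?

Only Stmt is reachable from Stmt; ignoring the rest: L(Stmt) is { openⁿ atom closeⁿ : n ≥ 0 }. The bracket depth fixes n, and the derivation is forced at every step.

Unambiguous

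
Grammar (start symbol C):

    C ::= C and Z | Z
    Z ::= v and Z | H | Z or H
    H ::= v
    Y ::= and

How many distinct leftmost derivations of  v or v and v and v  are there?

Parse trees for v or v and v and v:
  [C [C [Z [Z [H v]] or [H v]]] and [Z v and [Z [H v]]]]
  [C [C [C [Z [Z [H v]] or [H v]]] and [Z [H v]]] and [Z [H v]]]

2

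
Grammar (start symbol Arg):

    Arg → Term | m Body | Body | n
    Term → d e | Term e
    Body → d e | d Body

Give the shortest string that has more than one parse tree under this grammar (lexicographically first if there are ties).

d e

length 1: no string has ≥2 trees
length 2: d e has 2 parse trees

Two derivations of d e:
  Arg ⇒ Term ⇒ d e
  Arg ⇒ Body ⇒ d e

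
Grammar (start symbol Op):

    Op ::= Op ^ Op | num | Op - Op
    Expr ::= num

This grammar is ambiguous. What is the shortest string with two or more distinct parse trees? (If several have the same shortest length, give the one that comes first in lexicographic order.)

length 1: no string has ≥2 trees
length 3: no string has ≥2 trees
length 5: num - num - num has 2 parse trees

Two derivations of num - num - num:
  Op ⇒ Op - Op ⇒ num - Op ⇒ num - Op - Op ⇒ num - num - Op ⇒ num - num - num
  Op ⇒ Op - Op ⇒ Op - Op - Op ⇒ num - Op - Op ⇒ num - num - Op ⇒ num - num - num

num - num - num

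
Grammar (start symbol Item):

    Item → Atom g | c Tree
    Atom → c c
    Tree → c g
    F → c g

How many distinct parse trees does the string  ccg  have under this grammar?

Parse trees for ccg:
  [Item [Atom c c] g]
  [Item c [Tree c g]]

2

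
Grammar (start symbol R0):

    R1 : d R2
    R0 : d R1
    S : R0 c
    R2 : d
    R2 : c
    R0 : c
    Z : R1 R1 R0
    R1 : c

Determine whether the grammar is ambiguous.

Unambiguous

Only R0, R1, R2 are reachable from R0; ignoring the rest: The reachable rules are right-linear with at most one rule per (nonterminal, next-terminal) pair. Each input token forces the next rule, so parsing is deterministic.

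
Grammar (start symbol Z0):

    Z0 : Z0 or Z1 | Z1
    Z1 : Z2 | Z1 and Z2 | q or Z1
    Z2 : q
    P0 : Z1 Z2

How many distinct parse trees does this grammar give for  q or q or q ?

4

Parse trees for q or q or q:
  [Z0 [Z0 [Z1 [Z2 q]]] or [Z1 q or [Z1 [Z2 q]]]]
  [Z0 [Z0 [Z0 [Z1 [Z2 q]]] or [Z1 [Z2 q]]] or [Z1 [Z2 q]]]
  [Z0 [Z0 [Z1 q or [Z1 [Z2 q]]]] or [Z1 [Z2 q]]]
  [Z0 [Z1 q or [Z1 q or [Z1 [Z2 q]]]]]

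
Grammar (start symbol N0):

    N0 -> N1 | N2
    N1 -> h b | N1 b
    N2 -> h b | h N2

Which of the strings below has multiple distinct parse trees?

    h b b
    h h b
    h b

h b b: 1 tree
h h b: 1 tree
h b: 2 trees

h b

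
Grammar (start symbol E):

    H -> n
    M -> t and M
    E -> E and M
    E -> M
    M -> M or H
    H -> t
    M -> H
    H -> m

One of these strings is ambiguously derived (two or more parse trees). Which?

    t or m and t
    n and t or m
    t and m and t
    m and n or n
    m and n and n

t and m and t

t or m and t: 1 tree
n and t or m: 1 tree
t and m and t: 2 trees
m and n or n: 1 tree
m and n and n: 1 tree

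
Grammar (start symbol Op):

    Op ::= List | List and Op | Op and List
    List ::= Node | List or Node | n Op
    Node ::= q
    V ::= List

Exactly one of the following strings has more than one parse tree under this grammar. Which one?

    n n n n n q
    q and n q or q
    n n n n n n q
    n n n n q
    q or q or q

q and n q or q

n n n n n q: 1 tree
q and n q or q: 4 trees
n n n n n n q: 1 tree
n n n n q: 1 tree
q or q or q: 1 tree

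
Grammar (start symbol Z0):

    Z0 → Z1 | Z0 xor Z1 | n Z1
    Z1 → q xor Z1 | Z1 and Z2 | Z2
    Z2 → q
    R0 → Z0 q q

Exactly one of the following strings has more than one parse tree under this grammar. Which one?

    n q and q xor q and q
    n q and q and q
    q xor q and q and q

q xor q and q and q

n q and q xor q and q: 1 tree
n q and q and q: 1 tree
q xor q and q and q: 4 trees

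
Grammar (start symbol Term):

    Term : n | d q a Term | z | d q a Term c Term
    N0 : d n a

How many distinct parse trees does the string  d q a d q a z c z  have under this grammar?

2

Parse trees for d q a d q a z c z:
  [Term d q a [Term d q a [Term z] c [Term z]]]
  [Term d q a [Term d q a [Term z]] c [Term z]]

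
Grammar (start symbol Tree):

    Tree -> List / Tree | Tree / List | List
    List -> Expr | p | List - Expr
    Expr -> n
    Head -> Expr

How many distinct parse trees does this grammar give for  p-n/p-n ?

2

Parse trees for p-n/p-n:
  [Tree [List [List p] - [Expr n]] / [Tree [List [List p] - [Expr n]]]]
  [Tree [Tree [List [List p] - [Expr n]]] / [List [List p] - [Expr n]]]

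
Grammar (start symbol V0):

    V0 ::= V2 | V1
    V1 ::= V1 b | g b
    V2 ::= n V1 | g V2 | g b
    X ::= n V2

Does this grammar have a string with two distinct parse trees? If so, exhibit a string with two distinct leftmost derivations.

Witness: g b

Derivation 1: V0 ⇒ V2 ⇒ g b
Derivation 2: V0 ⇒ V1 ⇒ g b

Two distinct leftmost derivations for the same string.

Ambiguous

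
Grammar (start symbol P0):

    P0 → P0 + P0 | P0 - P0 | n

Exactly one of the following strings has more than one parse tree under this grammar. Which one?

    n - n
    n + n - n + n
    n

n - n: 1 tree
n + n - n + n: 5 trees
n: 1 tree

n + n - n + n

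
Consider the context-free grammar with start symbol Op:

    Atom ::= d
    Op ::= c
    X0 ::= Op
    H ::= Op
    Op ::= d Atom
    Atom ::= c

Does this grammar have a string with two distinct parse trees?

Unambiguous

(H, X0 are unreachable from Op, so their rules don't affect L(Op).) Each reachable nonterminal has at most one production per leading terminal, and all productions are right-linear; the derivation is determined token-by-token.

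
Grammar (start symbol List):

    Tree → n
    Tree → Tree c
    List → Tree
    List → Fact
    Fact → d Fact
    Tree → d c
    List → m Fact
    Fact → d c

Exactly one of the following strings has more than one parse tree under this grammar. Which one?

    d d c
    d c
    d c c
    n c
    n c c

d c

d d c: 1 tree
d c: 2 trees
d c c: 1 tree
n c: 1 tree
n c c: 1 tree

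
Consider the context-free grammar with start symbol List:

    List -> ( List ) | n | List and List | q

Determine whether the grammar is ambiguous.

Ambiguous

Witness: n and n and n

Derivation 1: List ⇒ List and List ⇒ n and List ⇒ n and List and List ⇒ n and n and List ⇒ n and n and n
Derivation 2: List ⇒ List and List ⇒ List and List and List ⇒ n and List and List ⇒ n and n and List ⇒ n and n and n

Two distinct leftmost derivations for the same string.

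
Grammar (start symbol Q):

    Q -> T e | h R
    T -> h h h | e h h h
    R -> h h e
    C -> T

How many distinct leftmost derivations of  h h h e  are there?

Parse trees for h h h e:
  [Q [T h h h] e]
  [Q h [R h h e]]

2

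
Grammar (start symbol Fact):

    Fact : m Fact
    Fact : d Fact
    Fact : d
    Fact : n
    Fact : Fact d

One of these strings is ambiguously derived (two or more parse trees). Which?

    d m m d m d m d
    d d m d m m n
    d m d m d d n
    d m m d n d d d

d m m d n d d d

d m m d m d m d: 1 tree
d d m d m m n: 1 tree
d m d m d d n: 1 tree
d m m d n d d d: 35 trees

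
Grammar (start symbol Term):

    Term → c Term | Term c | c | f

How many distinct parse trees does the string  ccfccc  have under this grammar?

Parse trees for ccfccc (showing first 6 of 10):
  [Term c [Term c [Term [Term [Term [Term f] c] c] c]]]
  [Term c [Term [Term c [Term [Term [Term f] c] c]] c]]
  [Term c [Term [Term [Term c [Term [Term f] c]] c] c]]
  [Term c [Term [Term [Term [Term c [Term f]] c] c] c]]
  [Term [Term c [Term c [Term [Term [Term f] c] c]]] c]
  [Term [Term c [Term [Term c [Term [Term f] c]] c]] c]

10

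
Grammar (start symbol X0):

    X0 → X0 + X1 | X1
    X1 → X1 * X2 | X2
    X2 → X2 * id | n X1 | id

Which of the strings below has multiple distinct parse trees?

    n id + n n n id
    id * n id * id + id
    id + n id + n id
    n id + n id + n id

n id + n n n id: 1 tree
id * n id * id + id: 4 trees
id + n id + n id: 1 tree
n id + n id + n id: 1 tree

id * n id * id + id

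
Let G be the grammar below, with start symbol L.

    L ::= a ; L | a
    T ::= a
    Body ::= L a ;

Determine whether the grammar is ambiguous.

Unambiguous

Only L is reachable from L; ignoring the rest: The reachable grammar is A → atom sep A | atom. Each atom is followed by either the separator (recurse) or end-of-string (stop) — no choice point.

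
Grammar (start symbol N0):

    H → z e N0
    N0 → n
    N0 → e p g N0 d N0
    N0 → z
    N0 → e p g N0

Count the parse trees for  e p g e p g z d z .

Parse trees for e p g e p g z d z:
  [N0 e p g [N0 e p g [N0 z]] d [N0 z]]
  [N0 e p g [N0 e p g [N0 z] d [N0 z]]]

2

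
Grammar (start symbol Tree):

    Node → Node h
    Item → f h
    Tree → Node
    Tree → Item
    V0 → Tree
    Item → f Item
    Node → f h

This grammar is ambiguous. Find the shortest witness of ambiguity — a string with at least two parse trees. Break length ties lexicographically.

length 2: f h has 2 parse trees

Two derivations of f h:
  Tree ⇒ Node ⇒ f h
  Tree ⇒ Item ⇒ f h

f h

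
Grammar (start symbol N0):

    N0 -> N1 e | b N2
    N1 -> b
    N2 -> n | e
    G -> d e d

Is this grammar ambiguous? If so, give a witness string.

Witness: b e

Derivation 1: N0 ⇒ N1 e ⇒ b e
Derivation 2: N0 ⇒ b N2 ⇒ b e

Two distinct leftmost derivations for the same string.

Ambiguous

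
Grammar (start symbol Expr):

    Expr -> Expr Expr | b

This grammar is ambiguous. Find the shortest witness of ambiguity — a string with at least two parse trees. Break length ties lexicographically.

b b b

length 1: no string has ≥2 trees
length 2: no string has ≥2 trees
length 3: b b b has 2 parse trees

Two derivations of b b b:
  Expr ⇒ Expr Expr ⇒ Expr Expr Expr ⇒ b Expr Expr ⇒ b b Expr ⇒ b b b
  Expr ⇒ Expr Expr ⇒ b Expr ⇒ b Expr Expr ⇒ b b Expr ⇒ b b b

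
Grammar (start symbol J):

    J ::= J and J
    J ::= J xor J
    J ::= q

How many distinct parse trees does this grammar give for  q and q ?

1

Parse trees for q and q:
  [J [J q] and [J q]]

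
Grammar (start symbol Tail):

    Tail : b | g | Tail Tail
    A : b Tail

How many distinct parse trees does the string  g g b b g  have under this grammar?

14

Parse trees for g g b b g (showing first 6 of 14):
  [Tail [Tail g] [Tail [Tail g] [Tail [Tail b] [Tail [Tail b] [Tail g]]]]]
  [Tail [Tail g] [Tail [Tail g] [Tail [Tail [Tail b] [Tail b]] [Tail g]]]]
  [Tail [Tail g] [Tail [Tail [Tail g] [Tail b]] [Tail [Tail b] [Tail g]]]]
  [Tail [Tail g] [Tail [Tail [Tail g] [Tail [Tail b] [Tail b]]] [Tail g]]]
  [Tail [Tail g] [Tail [Tail [Tail [Tail g] [Tail b]] [Tail b]] [Tail g]]]
  [Tail [Tail [Tail g] [Tail g]] [Tail [Tail b] [Tail [Tail b] [Tail g]]]]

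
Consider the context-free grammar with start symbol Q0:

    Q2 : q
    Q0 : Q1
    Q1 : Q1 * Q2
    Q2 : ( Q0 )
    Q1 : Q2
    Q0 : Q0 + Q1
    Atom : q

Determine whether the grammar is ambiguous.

(Atom is unreachable from Q0, so its rules don't affect L(Q0).) The grammar is stratified — Q0 handles '+' (left-recursive), Q1 handles '*', Q2 atoms. Each operator has a fixed associativity and precedence level, so every string has one parse.

Unambiguous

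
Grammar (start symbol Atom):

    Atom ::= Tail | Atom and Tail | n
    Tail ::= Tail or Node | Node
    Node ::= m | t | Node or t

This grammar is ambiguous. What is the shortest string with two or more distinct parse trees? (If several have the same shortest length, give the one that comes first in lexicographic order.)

m or t

length 1: no string has ≥2 trees
length 3: m or t has 2 parse trees

Two derivations of m or t:
  Atom ⇒ Tail ⇒ Tail or Node ⇒ Node or Node ⇒ m or Node ⇒ m or t
  Atom ⇒ Tail ⇒ Node ⇒ Node or t ⇒ m or t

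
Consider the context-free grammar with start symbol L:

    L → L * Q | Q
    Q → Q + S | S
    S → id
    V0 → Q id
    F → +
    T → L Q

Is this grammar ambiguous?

Only L, Q, S are reachable from L; ignoring the rest: The grammar is stratified — L handles '*' (left-recursive), Q handles '+', S atoms. Each operator has a fixed associativity and precedence level, so every string has one parse.

Unambiguous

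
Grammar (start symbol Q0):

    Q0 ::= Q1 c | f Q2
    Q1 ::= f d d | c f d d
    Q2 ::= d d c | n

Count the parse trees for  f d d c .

Parse trees for f d d c:
  [Q0 [Q1 f d d] c]
  [Q0 f [Q2 d d c]]

2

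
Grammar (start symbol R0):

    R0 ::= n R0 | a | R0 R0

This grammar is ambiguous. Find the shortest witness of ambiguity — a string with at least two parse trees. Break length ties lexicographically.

a a a

length 1: no string has ≥2 trees
length 2: no string has ≥2 trees
length 3: a a a has 2 parse trees

Two derivations of a a a:
  R0 ⇒ R0 R0 ⇒ a R0 ⇒ a R0 R0 ⇒ a a R0 ⇒ a a a
  R0 ⇒ R0 R0 ⇒ R0 R0 R0 ⇒ a R0 R0 ⇒ a a R0 ⇒ a a a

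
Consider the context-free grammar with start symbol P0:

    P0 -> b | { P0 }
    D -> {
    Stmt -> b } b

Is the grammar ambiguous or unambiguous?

Unambiguous

(D, Stmt are unreachable from P0, so their rules don't affect L(P0).) Each string is a nest of matched brackets around a single atom. An opening bracket forces the recursive rule; an atom forces the base rule.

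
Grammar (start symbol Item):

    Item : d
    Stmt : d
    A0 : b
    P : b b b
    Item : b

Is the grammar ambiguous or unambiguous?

(P, Stmt, A0 are unreachable from Item, so their rules don't affect L(Item).) The reachable rules are right-linear with at most one rule per (nonterminal, next-terminal) pair. Each input token forces the next rule, so parsing is deterministic.

Unambiguous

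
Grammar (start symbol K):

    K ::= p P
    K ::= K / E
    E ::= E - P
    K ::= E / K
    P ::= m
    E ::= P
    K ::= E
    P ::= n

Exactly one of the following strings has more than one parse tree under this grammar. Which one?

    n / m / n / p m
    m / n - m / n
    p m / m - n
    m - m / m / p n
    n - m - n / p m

n / m / n / p m: 1 tree
m / n - m / n: 4 trees
p m / m - n: 1 tree
m - m / m / p n: 1 tree
n - m - n / p m: 1 tree

m / n - m / n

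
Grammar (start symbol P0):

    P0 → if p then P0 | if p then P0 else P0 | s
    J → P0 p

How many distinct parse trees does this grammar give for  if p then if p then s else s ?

Parse trees for if p then if p then s else s:
  [P0 if p then [P0 if p then [P0 s] else [P0 s]]]
  [P0 if p then [P0 if p then [P0 s]] else [P0 s]]

2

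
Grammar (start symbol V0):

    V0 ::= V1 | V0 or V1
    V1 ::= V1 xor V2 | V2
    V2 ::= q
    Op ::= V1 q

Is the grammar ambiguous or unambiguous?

(Op is unreachable from V0, so its rules don't affect L(V0).) This is a standard precedence ladder (V0 over V1 over V2), with each level left-recursive on its own operator ('or' at V0, 'xor' at V1). That structure is LR(1), hence unambiguous.

Unambiguous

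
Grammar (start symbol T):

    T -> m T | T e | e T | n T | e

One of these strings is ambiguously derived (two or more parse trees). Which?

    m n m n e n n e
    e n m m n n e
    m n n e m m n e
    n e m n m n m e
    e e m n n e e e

e e m n n e e e

m n m n e n n e: 1 tree
e n m m n n e: 1 tree
m n n e m m n e: 1 tree
n e m n m n m e: 1 tree
e e m n n e e e: 29 trees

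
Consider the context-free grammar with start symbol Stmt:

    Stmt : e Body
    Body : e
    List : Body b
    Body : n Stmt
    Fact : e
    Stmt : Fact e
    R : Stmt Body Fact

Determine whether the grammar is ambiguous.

Witness: e e

Derivation 1: Stmt ⇒ e Body ⇒ e e
Derivation 2: Stmt ⇒ Fact e ⇒ e e

Two distinct leftmost derivations for the same string.

Ambiguous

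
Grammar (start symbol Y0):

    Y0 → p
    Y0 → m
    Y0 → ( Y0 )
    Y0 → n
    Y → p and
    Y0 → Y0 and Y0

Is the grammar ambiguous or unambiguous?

Witness: m and m and m

Derivation 1: Y0 ⇒ Y0 and Y0 ⇒ m and Y0 ⇒ m and Y0 and Y0 ⇒ m and m and Y0 ⇒ m and m and m
Derivation 2: Y0 ⇒ Y0 and Y0 ⇒ Y0 and Y0 and Y0 ⇒ m and Y0 and Y0 ⇒ m and m and Y0 ⇒ m and m and m

Two distinct leftmost derivations for the same string.

Ambiguous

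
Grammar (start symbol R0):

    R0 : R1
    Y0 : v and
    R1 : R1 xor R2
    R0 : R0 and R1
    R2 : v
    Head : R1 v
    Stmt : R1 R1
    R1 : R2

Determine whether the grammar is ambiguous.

Unambiguous

(Y0, Stmt, Head are unreachable from R0, so their rules don't affect L(R0).) R0 → R0 and R1 | R1  ;  R1 → R1 xor R2 | R2  — a left-associative chain with R2 at the bottom. Each string factors uniquely by precedence.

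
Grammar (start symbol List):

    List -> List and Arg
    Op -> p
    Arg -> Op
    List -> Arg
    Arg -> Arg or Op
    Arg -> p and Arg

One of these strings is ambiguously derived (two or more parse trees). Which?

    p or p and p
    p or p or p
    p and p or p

p or p and p: 1 tree
p or p or p: 1 tree
p and p or p: 3 trees

p and p or p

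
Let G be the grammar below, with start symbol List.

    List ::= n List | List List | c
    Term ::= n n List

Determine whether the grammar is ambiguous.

Ambiguous

Witness: c c c

Derivation 1: List ⇒ List List ⇒ List List List ⇒ c List List ⇒ c c List ⇒ c c c
Derivation 2: List ⇒ List List ⇒ c List ⇒ c List List ⇒ c c List ⇒ c c c

Two distinct leftmost derivations for the same string.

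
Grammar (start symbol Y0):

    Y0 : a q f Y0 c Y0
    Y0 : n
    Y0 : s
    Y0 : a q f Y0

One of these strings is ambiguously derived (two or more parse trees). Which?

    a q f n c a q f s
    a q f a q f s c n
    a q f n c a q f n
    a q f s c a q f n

a q f a q f s c n

a q f n c a q f s: 1 tree
a q f a q f s c n: 2 trees
a q f n c a q f n: 1 tree
a q f s c a q f n: 1 tree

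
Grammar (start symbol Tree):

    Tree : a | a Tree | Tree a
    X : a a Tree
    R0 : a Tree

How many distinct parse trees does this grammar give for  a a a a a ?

16

Parse trees for a a a a a (showing first 6 of 16):
  [Tree a [Tree a [Tree a [Tree a [Tree a]]]]]
  [Tree a [Tree a [Tree a [Tree [Tree a] a]]]]
  [Tree a [Tree a [Tree [Tree a [Tree a]] a]]]
  [Tree a [Tree a [Tree [Tree [Tree a] a] a]]]
  [Tree a [Tree [Tree a [Tree a [Tree a]]] a]]
  [Tree a [Tree [Tree a [Tree [Tree a] a]] a]]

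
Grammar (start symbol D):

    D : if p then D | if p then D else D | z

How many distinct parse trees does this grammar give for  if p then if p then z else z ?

2

Parse trees for if p then if p then z else z:
  [D if p then [D if p then [D z] else [D z]]]
  [D if p then [D if p then [D z]] else [D z]]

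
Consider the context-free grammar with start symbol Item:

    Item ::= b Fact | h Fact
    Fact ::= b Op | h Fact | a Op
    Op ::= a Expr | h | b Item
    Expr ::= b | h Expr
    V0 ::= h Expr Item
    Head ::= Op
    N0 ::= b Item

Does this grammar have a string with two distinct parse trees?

Unambiguous

(V0, Head, N0 are unreachable from Item, so their rules don't affect L(Item).) The reachable rules are right-linear with at most one rule per (nonterminal, next-terminal) pair. Each input token forces the next rule, so parsing is deterministic.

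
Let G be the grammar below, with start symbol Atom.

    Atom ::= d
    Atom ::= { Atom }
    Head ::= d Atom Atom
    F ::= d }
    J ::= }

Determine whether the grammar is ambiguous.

Unambiguous

Only Atom is reachable from Atom; ignoring the rest: L(Atom) is { openⁿ atom closeⁿ : n ≥ 0 }. The bracket depth fixes n, and the derivation is forced at every step.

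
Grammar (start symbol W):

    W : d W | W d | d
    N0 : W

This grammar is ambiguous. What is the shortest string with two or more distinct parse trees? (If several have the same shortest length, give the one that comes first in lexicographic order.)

d d

length 1: no string has ≥2 trees
length 2: d d has 2 parse trees

Two derivations of d d:
  W ⇒ d W ⇒ d d
  W ⇒ W d ⇒ d d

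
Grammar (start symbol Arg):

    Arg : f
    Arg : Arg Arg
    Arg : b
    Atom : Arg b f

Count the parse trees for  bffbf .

Parse trees for bffbf (showing first 6 of 14):
  [Arg [Arg b] [Arg [Arg f] [Arg [Arg f] [Arg [Arg b] [Arg f]]]]]
  [Arg [Arg b] [Arg [Arg f] [Arg [Arg [Arg f] [Arg b]] [Arg f]]]]
  [Arg [Arg b] [Arg [Arg [Arg f] [Arg f]] [Arg [Arg b] [Arg f]]]]
  [Arg [Arg b] [Arg [Arg [Arg f] [Arg [Arg f] [Arg b]]] [Arg f]]]
  [Arg [Arg b] [Arg [Arg [Arg [Arg f] [Arg f]] [Arg b]] [Arg f]]]
  [Arg [Arg [Arg b] [Arg f]] [Arg [Arg f] [Arg [Arg b] [Arg f]]]]

14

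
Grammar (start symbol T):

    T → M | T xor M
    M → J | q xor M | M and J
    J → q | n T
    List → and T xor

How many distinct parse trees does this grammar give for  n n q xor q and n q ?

10

Parse trees for n n q xor q and n q (showing first 6 of 10):
  [T [M [J n [T [M [J n [T [M q xor [M [M [J q]] and [J n [T [M [J q]]]]]]]]]]]]]
  [T [M [J n [T [M [J n [T [M [M q xor [M [J q]]] and [J n [T [M [J q]]]]]]]]]]]]
  [T [M [J n [T [M [J n [T [T [M [J q]]] xor [M [M [J q]] and [J n [T [M [J q]]]]]]]]]]]]
  [T [M [J n [T [M [M [J n [T [M q xor [M [J q]]]]]] and [J n [T [M [J q]]]]]]]]]
  [T [M [J n [T [M [M [J n [T [T [M [J q]]] xor [M [J q]]]]] and [J n [T [M [J q]]]]]]]]]
  [T [M [J n [T [T [M [J n [T [M [J q]]]]]] xor [M [M [J q]] and [J n [T [M [J q]]]]]]]]]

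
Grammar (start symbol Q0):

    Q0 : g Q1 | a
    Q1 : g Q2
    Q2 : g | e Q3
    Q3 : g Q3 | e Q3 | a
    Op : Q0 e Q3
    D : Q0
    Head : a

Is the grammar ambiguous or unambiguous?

(Op, D, Head are unreachable from Q0, so their rules don't affect L(Q0).) The reachable rules are right-linear with at most one rule per (nonterminal, next-terminal) pair. Each input token forces the next rule, so parsing is deterministic.

Unambiguous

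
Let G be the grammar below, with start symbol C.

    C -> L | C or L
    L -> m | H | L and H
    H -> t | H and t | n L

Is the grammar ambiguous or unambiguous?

Witness: t and t

Derivation 1: C ⇒ L ⇒ H ⇒ H and t ⇒ t and t
Derivation 2: C ⇒ L ⇒ L and H ⇒ H and H ⇒ t and H ⇒ t and t

Two distinct leftmost derivations for the same string.

Ambiguous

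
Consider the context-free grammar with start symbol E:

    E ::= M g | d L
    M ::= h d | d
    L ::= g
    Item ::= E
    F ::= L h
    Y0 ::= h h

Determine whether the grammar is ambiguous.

Witness: d g

Derivation 1: E ⇒ M g ⇒ d g
Derivation 2: E ⇒ d L ⇒ d g

Two distinct leftmost derivations for the same string.

Ambiguous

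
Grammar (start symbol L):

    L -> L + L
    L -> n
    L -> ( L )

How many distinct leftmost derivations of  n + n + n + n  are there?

Parse trees for n + n + n + n:
  [L [L n] + [L [L n] + [L [L n] + [L n]]]]
  [L [L n] + [L [L [L n] + [L n]] + [L n]]]
  [L [L [L n] + [L n]] + [L [L n] + [L n]]]
  [L [L [L n] + [L [L n] + [L n]]] + [L n]]
  [L [L [L [L n] + [L n]] + [L n]] + [L n]]

5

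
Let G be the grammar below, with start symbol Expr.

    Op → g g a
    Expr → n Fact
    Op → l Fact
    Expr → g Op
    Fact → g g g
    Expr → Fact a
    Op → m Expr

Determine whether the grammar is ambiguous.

Witness: g g g a

Derivation 1: Expr ⇒ g Op ⇒ g g g a
Derivation 2: Expr ⇒ Fact a ⇒ g g g a

Two distinct leftmost derivations for the same string.

Ambiguous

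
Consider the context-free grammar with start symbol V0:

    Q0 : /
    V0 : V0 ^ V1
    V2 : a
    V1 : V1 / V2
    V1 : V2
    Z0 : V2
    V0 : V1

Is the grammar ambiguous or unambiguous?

Unambiguous

Only V0, V1, V2 are reachable from V0; ignoring the rest: This is a standard precedence ladder (V0 over V1 over V2), with each level left-recursive on its own operator ('^' at V0, '/' at V1). That structure is LR(1), hence unambiguous.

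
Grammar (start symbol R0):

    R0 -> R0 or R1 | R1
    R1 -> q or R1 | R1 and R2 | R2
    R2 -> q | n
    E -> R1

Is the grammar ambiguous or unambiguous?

Witness: q or n

Derivation 1: R0 ⇒ R0 or R1 ⇒ R1 or R1 ⇒ R2 or R1 ⇒ q or R1 ⇒ q or R2 ⇒ q or n
Derivation 2: R0 ⇒ R1 ⇒ q or R1 ⇒ q or R2 ⇒ q or n

Two distinct leftmost derivations for the same string.

Ambiguous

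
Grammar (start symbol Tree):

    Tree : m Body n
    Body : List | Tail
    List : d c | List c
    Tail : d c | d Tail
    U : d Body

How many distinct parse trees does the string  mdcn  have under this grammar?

Parse trees for mdcn:
  [Tree m [Body [List d c]] n]
  [Tree m [Body [Tail d c]] n]

2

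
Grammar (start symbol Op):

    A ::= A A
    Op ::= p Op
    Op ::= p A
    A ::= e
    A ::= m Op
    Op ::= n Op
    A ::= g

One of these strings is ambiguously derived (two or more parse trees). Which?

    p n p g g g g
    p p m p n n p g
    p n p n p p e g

p n p g g g g

p n p g g g g: 5 trees
p p m p n n p g: 1 tree
p n p n p p e g: 1 tree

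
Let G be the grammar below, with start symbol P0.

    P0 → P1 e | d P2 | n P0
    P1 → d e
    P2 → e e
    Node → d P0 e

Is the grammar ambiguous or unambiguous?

Ambiguous

Witness: d e e

Derivation 1: P0 ⇒ P1 e ⇒ d e e
Derivation 2: P0 ⇒ d P2 ⇒ d e e

Two distinct leftmost derivations for the same string.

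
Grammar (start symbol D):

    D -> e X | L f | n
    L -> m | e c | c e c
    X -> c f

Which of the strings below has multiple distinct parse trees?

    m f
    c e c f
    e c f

e c f

m f: 1 tree
c e c f: 1 tree
e c f: 2 trees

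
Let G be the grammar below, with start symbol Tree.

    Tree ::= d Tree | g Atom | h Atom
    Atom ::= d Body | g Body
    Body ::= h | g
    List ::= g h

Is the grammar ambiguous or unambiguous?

Unambiguous

(List is unreachable from Tree, so its rules don't affect L(Tree).) Restricted to the reachable nonterminals, every rule has the form A → t or A → t B, and no two rules for the same A share a first terminal. The grammar encodes a DFA — one run per string.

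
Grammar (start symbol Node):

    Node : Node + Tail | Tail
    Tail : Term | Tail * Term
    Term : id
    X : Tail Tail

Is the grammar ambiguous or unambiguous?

Only Node, Tail, Term are reachable from Node; ignoring the rest: This is a standard precedence ladder (Node over Tail over Term), with each level left-recursive on its own operator ('+' at Node, '*' at Tail). That structure is LR(1), hence unambiguous.

Unambiguous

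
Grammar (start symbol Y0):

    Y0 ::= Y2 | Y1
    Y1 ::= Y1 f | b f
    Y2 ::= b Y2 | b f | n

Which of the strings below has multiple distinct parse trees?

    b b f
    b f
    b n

b b f: 1 tree
b f: 2 trees
b n: 1 tree

b f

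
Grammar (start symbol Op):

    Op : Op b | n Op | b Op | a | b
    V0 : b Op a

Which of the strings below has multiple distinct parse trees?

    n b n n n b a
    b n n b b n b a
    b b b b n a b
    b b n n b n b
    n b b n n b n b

n b n n n b a: 1 tree
b n n b b n b a: 1 tree
b b b b n a b: 6 trees
b b n n b n b: 1 tree
n b b n n b n b: 1 tree

b b b b n a b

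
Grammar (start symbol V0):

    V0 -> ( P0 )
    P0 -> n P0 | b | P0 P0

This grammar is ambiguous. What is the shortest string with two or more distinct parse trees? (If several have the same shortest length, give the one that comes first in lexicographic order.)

length 3: no string has ≥2 trees
length 4: no string has ≥2 trees
length 5: ( b b b ) has 2 parse trees

Two derivations of ( b b b ):
  V0 ⇒ ( P0 ) ⇒ ( P0 P0 ) ⇒ ( b P0 ) ⇒ ( b P0 P0 ) ⇒ ( b b P0 ) ⇒ ( b b b )
  V0 ⇒ ( P0 ) ⇒ ( P0 P0 ) ⇒ ( P0 P0 P0 ) ⇒ ( b P0 P0 ) ⇒ ( b b P0 ) ⇒ ( b b b )

( b b b )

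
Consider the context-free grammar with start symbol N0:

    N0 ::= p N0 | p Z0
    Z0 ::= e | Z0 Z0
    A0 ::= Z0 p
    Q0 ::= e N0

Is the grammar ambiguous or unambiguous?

Witness: p e e e

Derivation 1: N0 ⇒ p Z0 ⇒ p Z0 Z0 ⇒ p e Z0 ⇒ p e Z0 Z0 ⇒ p e e Z0 ⇒ p e e e
Derivation 2: N0 ⇒ p Z0 ⇒ p Z0 Z0 ⇒ p Z0 Z0 Z0 ⇒ p e Z0 Z0 ⇒ p e e Z0 ⇒ p e e e

Two distinct leftmost derivations for the same string.

Ambiguous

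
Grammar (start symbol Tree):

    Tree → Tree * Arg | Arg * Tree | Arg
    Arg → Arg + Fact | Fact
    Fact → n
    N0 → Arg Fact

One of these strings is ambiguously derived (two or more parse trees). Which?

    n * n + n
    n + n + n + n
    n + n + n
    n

n * n + n

n * n + n: 2 trees
n + n + n + n: 1 tree
n + n + n: 1 tree
n: 1 tree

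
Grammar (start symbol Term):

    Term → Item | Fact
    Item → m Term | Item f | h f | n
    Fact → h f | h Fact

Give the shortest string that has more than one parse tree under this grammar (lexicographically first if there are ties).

length 1: no string has ≥2 trees
length 2: h f has 2 parse trees

Two derivations of h f:
  Term ⇒ Item ⇒ h f
  Term ⇒ Fact ⇒ h f

h f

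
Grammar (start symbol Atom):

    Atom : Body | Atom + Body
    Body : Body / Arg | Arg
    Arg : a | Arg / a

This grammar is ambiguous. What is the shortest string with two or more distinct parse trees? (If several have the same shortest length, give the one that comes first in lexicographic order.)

a / a

length 1: no string has ≥2 trees
length 3: a / a has 2 parse trees

Two derivations of a / a:
  Atom ⇒ Body ⇒ Body / Arg ⇒ Arg / Arg ⇒ a / Arg ⇒ a / a
  Atom ⇒ Body ⇒ Arg ⇒ Arg / a ⇒ a / a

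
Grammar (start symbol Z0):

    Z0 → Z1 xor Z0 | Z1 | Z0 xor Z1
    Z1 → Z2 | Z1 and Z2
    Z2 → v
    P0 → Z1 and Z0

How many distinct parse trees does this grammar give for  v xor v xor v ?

4

Parse trees for v xor v xor v:
  [Z0 [Z1 [Z2 v]] xor [Z0 [Z1 [Z2 v]] xor [Z0 [Z1 [Z2 v]]]]]
  [Z0 [Z1 [Z2 v]] xor [Z0 [Z0 [Z1 [Z2 v]]] xor [Z1 [Z2 v]]]]
  [Z0 [Z0 [Z1 [Z2 v]] xor [Z0 [Z1 [Z2 v]]]] xor [Z1 [Z2 v]]]
  [Z0 [Z0 [Z0 [Z1 [Z2 v]]] xor [Z1 [Z2 v]]] xor [Z1 [Z2 v]]]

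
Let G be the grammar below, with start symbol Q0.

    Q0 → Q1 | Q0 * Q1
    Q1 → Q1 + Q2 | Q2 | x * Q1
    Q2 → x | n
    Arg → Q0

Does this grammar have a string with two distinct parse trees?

Ambiguous

Witness: x * n

Derivation 1: Q0 ⇒ Q1 ⇒ x * Q1 ⇒ x * Q2 ⇒ x * n
Derivation 2: Q0 ⇒ Q0 * Q1 ⇒ Q1 * Q1 ⇒ Q2 * Q1 ⇒ x * Q1 ⇒ x * Q2 ⇒ x * n

Two distinct leftmost derivations for the same string.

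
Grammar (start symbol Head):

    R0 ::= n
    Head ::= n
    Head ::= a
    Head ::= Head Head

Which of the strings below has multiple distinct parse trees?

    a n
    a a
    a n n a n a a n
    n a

a n: 1 tree
a a: 1 tree
a n n a n a a n: 429 trees
n a: 1 tree

a n n a n a a n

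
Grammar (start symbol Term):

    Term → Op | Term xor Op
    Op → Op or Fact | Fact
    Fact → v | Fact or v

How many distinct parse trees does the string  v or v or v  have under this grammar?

4

Parse trees for v or v or v:
  [Term [Op [Op [Fact v]] or [Fact [Fact v] or v]]]
  [Term [Op [Op [Op [Fact v]] or [Fact v]] or [Fact v]]]
  [Term [Op [Op [Fact [Fact v] or v]] or [Fact v]]]
  [Term [Op [Fact [Fact [Fact v] or v] or v]]]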